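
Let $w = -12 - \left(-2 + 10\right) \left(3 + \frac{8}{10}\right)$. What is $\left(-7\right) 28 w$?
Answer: $\frac{41552}{5} \approx 8310.4$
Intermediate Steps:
$w = - \frac{212}{5}$ ($w = -12 - 8 \left(3 + 8 \cdot \frac{1}{10}\right) = -12 - 8 \left(3 + \frac{4}{5}\right) = -12 - 8 \cdot \frac{19}{5} = -12 - \frac{152}{5} = - \frac{212}{5} \approx -42.4$)
$\left(-7\right) 28 w = \left(-7\right) 28 \left(- \frac{212}{5}\right) = \left(-196\right) \left(- \frac{212}{5}\right) = \frac{41552}{5}$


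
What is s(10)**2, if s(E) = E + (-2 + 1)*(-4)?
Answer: 196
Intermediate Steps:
s(E) = 4 + E (s(E) = E - 1*(-4) = E + 4 = 4 + E)
s(10)**2 = (4 + 10)**2 = 14**2 = 196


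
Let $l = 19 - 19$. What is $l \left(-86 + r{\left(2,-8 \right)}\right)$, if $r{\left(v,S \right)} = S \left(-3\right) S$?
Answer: $0$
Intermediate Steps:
$l = 0$ ($l = 19 - 19 = 0$)
$r{\left(v,S \right)} = - 3 S^{2}$ ($r{\left(v,S \right)} = - 3 S S = - 3 S^{2}$)
$l \left(-86 + r{\left(2,-8 \right)}\right) = 0 \left(-86 - 3 \left(-8\right)^{2}\right) = 0 \left(-86 - 192\right) = 0 \left(-278\right) = 0$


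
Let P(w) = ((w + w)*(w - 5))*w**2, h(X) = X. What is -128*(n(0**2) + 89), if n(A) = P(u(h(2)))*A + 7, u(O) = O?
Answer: -12288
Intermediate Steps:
P(w) = 2*w**3*(-5 + w) (P(w) = ((2*w)*(-5 + w))*w**2 = (2*w*(-5 + w))*w**2 = 2*w**3*(-5 + w))
n(A) = 7 - 48*A (n(A) = (2*2**3*(-5 + 2))*A + 7 = (2*8*(-3))*A + 7 = -48*A + 7 = 7 - 48*A)
-128*(n(0**2) + 89) = -128*((7 - 48*0**2) + 89) = -128*((7 - 48*0) + 89) = -128*((7 + 0) + 89) = -128*(7 + 89) = -128*96 = -12288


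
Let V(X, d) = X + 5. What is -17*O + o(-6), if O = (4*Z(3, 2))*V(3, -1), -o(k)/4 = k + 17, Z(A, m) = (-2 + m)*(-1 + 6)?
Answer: -44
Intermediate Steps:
V(X, d) = 5 + X
Z(A, m) = -10 + 5*m (Z(A, m) = (-2 + m)*5 = -10 + 5*m)
o(k) = -68 - 4*k (o(k) = -4*(k + 17) = -4*(17 + k) = -68 - 4*k)
O = 0 (O = (4*(-10 + 5*2))*(5 + 3) = (4*(-10 + 10))*8 = (4*0)*8 = 0*8 = 0)
-17*O + o(-6) = -17*0 + (-68 - 4*(-6)) = 0 + (-68 + 24) = 0 - 44 = -44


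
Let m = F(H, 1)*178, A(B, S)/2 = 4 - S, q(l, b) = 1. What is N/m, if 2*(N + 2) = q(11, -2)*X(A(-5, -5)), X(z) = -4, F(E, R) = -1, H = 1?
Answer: 2/89 ≈ 0.022472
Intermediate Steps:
A(B, S) = 8 - 2*S (A(B, S) = 2*(4 - S) = 8 - 2*S)
N = -4 (N = -2 + (1*(-4))/2 = -2 + (½)*(-4) = -2 - 2 = -4)
m = -178 (m = -1*178 = -178)
N/m = -4/(-178) = -4*(-1/178) = 2/89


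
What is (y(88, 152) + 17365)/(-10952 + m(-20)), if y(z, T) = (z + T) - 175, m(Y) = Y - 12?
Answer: -8715/5492 ≈ -1.5869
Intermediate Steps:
m(Y) = -12 + Y
y(z, T) = -175 + T + z (y(z, T) = (T + z) - 175 = -175 + T + z)
(y(88, 152) + 17365)/(-10952 + m(-20)) = ((-175 + 152 + 88) + 17365)/(-10952 + (-12 - 20)) = (65 + 17365)/(-10952 - 32) = 17430/(-10984) = 17430*(-1/10984) = -8715/5492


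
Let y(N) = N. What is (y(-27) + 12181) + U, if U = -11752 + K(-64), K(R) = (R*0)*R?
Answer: 402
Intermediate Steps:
K(R) = 0 (K(R) = 0*R = 0)
U = -11752 (U = -11752 + 0 = -11752)
(y(-27) + 12181) + U = (-27 + 12181) - 11752 = 12154 - 11752 = 402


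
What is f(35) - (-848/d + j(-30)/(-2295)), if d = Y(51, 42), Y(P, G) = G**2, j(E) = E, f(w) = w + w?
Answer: 528296/7497 ≈ 70.468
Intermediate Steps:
f(w) = 2*w
d = 1764 (d = 42**2 = 1764)
f(35) - (-848/d + j(-30)/(-2295)) = 2*35 - (-848/1764 - 30/(-2295)) = 70 - (-848*1/1764 - 30*(-1/2295)) = 70 - (-212/441 + 2/153) = 70 - 1*(-3506/7497) = 70 + 3506/7497 = 528296/7497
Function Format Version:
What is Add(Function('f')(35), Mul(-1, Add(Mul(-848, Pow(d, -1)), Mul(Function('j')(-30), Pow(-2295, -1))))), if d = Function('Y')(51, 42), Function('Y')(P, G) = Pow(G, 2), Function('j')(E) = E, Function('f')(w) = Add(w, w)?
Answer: Rational(528296, 7497) ≈ 70.468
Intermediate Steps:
Function('f')(w) = Mul(2, w)
d = 1764 (d = Pow(42, 2) = 1764)
Add(Function('f')(35), Mul(-1, Add(Mul(-848, Pow(d, -1)), Mul(Function('j')(-30), Pow(-2295, -1))))) = Add(Mul(2, 35), Mul(-1, Add(Mul(-848, Pow(1764, -1)), Mul(-30, Pow(-2295, -1))))) = Add(70, Mul(-1, Add(Mul(-848, Rational(1, 1764)), Mul(-30, Rational(-1, 2295))))) = Add(70, Mul(-1, Add(Rational(-212, 441), Rational(2, 153)))) = Add(70, Mul(-1, Rational(-3506, 7497))) = Add(70, Rational(3506, 7497)) = Rational(528296, 7497)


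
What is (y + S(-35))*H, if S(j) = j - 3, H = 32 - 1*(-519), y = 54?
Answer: 8816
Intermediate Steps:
H = 551 (H = 32 + 519 = 551)
S(j) = -3 + j
(y + S(-35))*H = (54 + (-3 - 35))*551 = (54 - 38)*551 = 16*551 = 8816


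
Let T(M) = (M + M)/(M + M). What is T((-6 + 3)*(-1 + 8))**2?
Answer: 1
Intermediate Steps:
T(M) = 1 (T(M) = (2*M)/((2*M)) = (2*M)*(1/(2*M)) = 1)
T((-6 + 3)*(-1 + 8))**2 = 1**2 = 1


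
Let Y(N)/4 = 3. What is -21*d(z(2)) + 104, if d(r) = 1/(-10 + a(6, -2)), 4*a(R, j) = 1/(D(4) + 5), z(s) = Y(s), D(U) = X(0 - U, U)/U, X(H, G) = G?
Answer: 25360/239 ≈ 106.11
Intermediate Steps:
D(U) = 1 (D(U) = U/U = 1)
Y(N) = 12 (Y(N) = 4*3 = 12)
z(s) = 12
a(R, j) = 1/24 (a(R, j) = 1/(4*(1 + 5)) = (¼)/6 = (¼)*(⅙) = 1/24)
d(r) = -24/239 (d(r) = 1/(-10 + 1/24) = 1/(-239/24) = -24/239)
-21*d(z(2)) + 104 = -21*(-24/239) + 104 = 504/239 + 104 = 25360/239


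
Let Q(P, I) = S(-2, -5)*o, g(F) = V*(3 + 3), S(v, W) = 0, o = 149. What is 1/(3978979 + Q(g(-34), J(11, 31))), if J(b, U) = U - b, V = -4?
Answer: 1/3978979 ≈ 2.5132e-7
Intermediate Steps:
g(F) = -24 (g(F) = -4*(3 + 3) = -4*6 = -24)
Q(P, I) = 0 (Q(P, I) = 0*149 = 0)
1/(3978979 + Q(g(-34), J(11, 31))) = 1/(3978979 + 0) = 1/3978979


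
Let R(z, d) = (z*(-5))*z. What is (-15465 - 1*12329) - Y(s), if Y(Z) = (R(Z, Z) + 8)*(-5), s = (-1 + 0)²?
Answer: -27779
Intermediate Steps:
R(z, d) = -5*z² (R(z, d) = (-5*z)*z = -5*z²)
s = 1 (s = (-1)² = 1)
Y(Z) = -40 + 25*Z² (Y(Z) = (-5*Z² + 8)*(-5) = (8 - 5*Z²)*(-5) = -40 + 25*Z²)
(-15465 - 1*12329) - Y(s) = (-15465 - 1*12329) - (-40 + 25*1²) = (-15465 - 12329) - (-40 + 25*1) = -27794 - (-40 + 25) = -27794 - 1*(-15) = -27794 + 15 = -27779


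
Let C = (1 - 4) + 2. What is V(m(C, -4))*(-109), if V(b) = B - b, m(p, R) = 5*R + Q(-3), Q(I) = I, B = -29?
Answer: 654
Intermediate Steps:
C = -1 (C = -3 + 2 = -1)
m(p, R) = -3 + 5*R (m(p, R) = 5*R - 3 = -3 + 5*R)
V(b) = -29 - b
V(m(C, -4))*(-109) = (-29 - (-3 + 5*(-4)))*(-109) = (-29 - (-3 - 20))*(-109) = (-29 - 1*(-23))*(-109) = (-29 + 23)*(-109) = -6*(-109) = 654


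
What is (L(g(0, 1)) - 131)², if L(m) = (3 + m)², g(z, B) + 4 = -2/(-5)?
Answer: 10666756/625 ≈ 17067.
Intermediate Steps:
g(z, B) = -18/5 (g(z, B) = -4 - 2/(-5) = -4 - 2*(-⅕) = -4 + ⅖ = -18/5)
(L(g(0, 1)) - 131)² = ((3 - 18/5)² - 131)² = ((-⅗)² - 131)² = (9/25 - 131)² = (-3266/25)² = 10666756/625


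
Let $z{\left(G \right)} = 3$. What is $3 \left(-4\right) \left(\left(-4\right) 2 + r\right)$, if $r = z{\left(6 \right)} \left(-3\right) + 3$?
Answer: $168$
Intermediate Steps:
$r = -6$ ($r = 3 \left(-3\right) + 3 = -9 + 3 = -6$)
$3 \left(-4\right) \left(\left(-4\right) 2 + r\right) = 3 \left(-4\right) \left(\left(-4\right) 2 - 6\right) = - 12 \left(-8 - 6\right) = \left(-12\right) \left(-14\right) = 168$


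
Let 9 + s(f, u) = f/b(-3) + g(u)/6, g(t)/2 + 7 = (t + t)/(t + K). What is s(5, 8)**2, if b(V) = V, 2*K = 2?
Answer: 112225/729 ≈ 153.94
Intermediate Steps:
K = 1 (K = (1/2)*2 = 1)
g(t) = -14 + 4*t/(1 + t) (g(t) = -14 + 2*((t + t)/(t + 1)) = -14 + 2*((2*t)/(1 + t)) = -14 + 2*(2*t/(1 + t)) = -14 + 4*t/(1 + t))
s(f, u) = -9 - f/3 + (-7 - 5*u)/(3*(1 + u)) (s(f, u) = -9 + (f/(-3) + (2*(-7 - 5*u)/(1 + u))/6) = -9 + (f*(-1/3) + (2*(-7 - 5*u)/(1 + u))*(1/6)) = -9 + (-f/3 + (-7 - 5*u)/(3*(1 + u))) = -9 - f/3 + (-7 - 5*u)/(3*(1 + u)))
s(5, 8)**2 = ((-34 - 1*5 - 32*8 - 1*5*8)/(3*(1 + 8)))**2 = ((1/3)*(-34 - 5 - 256 - 40)/9)**2 = ((1/3)*(1/9)*(-335))**2 = (-335/27)**2 = 112225/729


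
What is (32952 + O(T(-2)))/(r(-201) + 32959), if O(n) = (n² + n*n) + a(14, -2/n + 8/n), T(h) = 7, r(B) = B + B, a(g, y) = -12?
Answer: 33038/32557 ≈ 1.0148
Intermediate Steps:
r(B) = 2*B
O(n) = -12 + 2*n² (O(n) = (n² + n*n) - 12 = (n² + n²) - 12 = 2*n² - 12 = -12 + 2*n²)
(32952 + O(T(-2)))/(r(-201) + 32959) = (32952 + (-12 + 2*7²))/(2*(-201) + 32959) = (32952 + (-12 + 2*49))/(-402 + 32959) = (32952 + (-12 + 98))/32557 = (32952 + 86)*(1/32557) = 33038*(1/32557) = 33038/32557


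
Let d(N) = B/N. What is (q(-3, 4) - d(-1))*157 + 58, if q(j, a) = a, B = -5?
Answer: -99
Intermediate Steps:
d(N) = -5/N
(q(-3, 4) - d(-1))*157 + 58 = (4 - (-5)/(-1))*157 + 58 = (4 - (-5)*(-1))*157 + 58 = (4 - 1*5)*157 + 58 = (4 - 5)*157 + 58 = -1*157 + 58 = -157 + 58 = -99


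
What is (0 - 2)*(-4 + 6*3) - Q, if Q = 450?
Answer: -478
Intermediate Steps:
(0 - 2)*(-4 + 6*3) - Q = (0 - 2)*(-4 + 6*3) - 1*450 = -2*(-4 + 18) - 450 = -2*14 - 450 = -28 - 450 = -478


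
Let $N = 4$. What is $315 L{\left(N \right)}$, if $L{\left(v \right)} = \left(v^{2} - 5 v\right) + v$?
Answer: $0$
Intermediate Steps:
$L{\left(v \right)} = v^{2} - 4 v$
$315 L{\left(N \right)} = 315 \cdot 4 \left(-4 + 4\right) = 315 \cdot 4 \cdot 0 = 315 \cdot 0 = 0$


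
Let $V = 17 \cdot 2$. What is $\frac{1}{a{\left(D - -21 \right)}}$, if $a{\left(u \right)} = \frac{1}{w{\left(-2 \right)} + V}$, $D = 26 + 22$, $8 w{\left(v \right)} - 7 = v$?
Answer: $\frac{277}{8} \approx 34.625$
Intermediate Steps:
$w{\left(v \right)} = \frac{7}{8} + \frac{v}{8}$
$D = 48$
$V = 34$
$a{\left(u \right)} = \frac{8}{277}$ ($a{\left(u \right)} = \frac{1}{\left(\frac{7}{8} + \frac{1}{8} \left(-2\right)\right) + 34} = \frac{1}{\left(\frac{7}{8} - \frac{1}{4}\right) + 34} = \frac{1}{\frac{5}{8} + 34} = \frac{1}{\frac{277}{8}} = \frac{8}{277}$)
$\frac{1}{a{\left(D - -21 \right)}} = \frac{1}{\frac{8}{277}} = \frac{277}{8}$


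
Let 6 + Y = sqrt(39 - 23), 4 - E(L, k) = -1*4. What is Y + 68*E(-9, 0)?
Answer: 542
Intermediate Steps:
E(L, k) = 8 (E(L, k) = 4 - (-1)*4 = 4 - 1*(-4) = 4 + 4 = 8)
Y = -2 (Y = -6 + sqrt(39 - 23) = -6 + sqrt(16) = -6 + 4 = -2)
Y + 68*E(-9, 0) = -2 + 68*8 = -2 + 544 = 542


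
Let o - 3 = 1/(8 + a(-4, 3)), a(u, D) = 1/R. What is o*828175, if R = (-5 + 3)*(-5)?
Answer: 209528275/81 ≈ 2.5868e+6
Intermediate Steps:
R = 10 (R = -2*(-5) = 10)
a(u, D) = ⅒ (a(u, D) = 1/10 = ⅒)
o = 253/81 (o = 3 + 1/(8 + ⅒) = 3 + 1/(81/10) = 3 + 10/81 = 253/81 ≈ 3.1235)
o*828175 = (253/81)*828175 = 209528275/81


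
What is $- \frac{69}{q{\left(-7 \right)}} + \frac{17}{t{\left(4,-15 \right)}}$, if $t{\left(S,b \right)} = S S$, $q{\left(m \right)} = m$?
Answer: $\frac{1223}{112} \approx 10.92$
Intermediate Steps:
$t{\left(S,b \right)} = S^{2}$
$- \frac{69}{q{\left(-7 \right)}} + \frac{17}{t{\left(4,-15 \right)}} = - \frac{69}{-7} + \frac{17}{4^{2}} = \left(-69\right) \left(- \frac{1}{7}\right) + \frac{17}{16} = \frac{69}{7} + 17 \cdot \frac{1}{16} = \frac{69}{7} + \frac{17}{16} = \frac{1223}{112}$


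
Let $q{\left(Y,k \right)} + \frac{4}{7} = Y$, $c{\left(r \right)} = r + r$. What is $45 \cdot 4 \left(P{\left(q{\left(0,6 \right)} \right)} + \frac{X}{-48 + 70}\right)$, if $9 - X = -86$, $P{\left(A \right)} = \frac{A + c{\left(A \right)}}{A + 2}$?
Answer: $\frac{6174}{11} \approx 561.27$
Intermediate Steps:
$c{\left(r \right)} = 2 r$
$q{\left(Y,k \right)} = - \frac{4}{7} + Y$
$P{\left(A \right)} = \frac{3 A}{2 + A}$ ($P{\left(A \right)} = \frac{A + 2 A}{A + 2} = \frac{3 A}{2 + A}$)
$X = 95$ ($X = 9 - -86 = 9 + 86 = 95$)
$45 \cdot 4 \left(P{\left(q{\left(0,6 \right)} \right)} + \frac{X}{-48 + 70}\right) = 45 \cdot 4 \left(\frac{3 \left(- \frac{4}{7} + 0\right)}{2 + \left(- \frac{4}{7} + 0\right)} + \frac{95}{-48 + 70}\right) = 180 \left(3 \left(- \frac{4}{7}\right) \frac{1}{2 - \frac{4}{7}} + \frac{95}{22}\right) = 180 \left(3 \left(- \frac{4}{7}\right) \frac{1}{\frac{10}{7}} + 95 \cdot \frac{1}{22}\right) = 180 \left(3 \left(- \frac{4}{7}\right) \frac{7}{10} + \frac{95}{22}\right) = 180 \left(- \frac{6}{5} + \frac{95}{22}\right) = 180 \cdot \frac{343}{110} = \frac{6174}{11}$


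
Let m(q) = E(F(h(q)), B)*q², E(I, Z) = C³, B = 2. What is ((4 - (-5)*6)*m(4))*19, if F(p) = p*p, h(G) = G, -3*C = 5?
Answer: -1292000/27 ≈ -47852.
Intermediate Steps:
C = -5/3 (C = -⅓*5 = -5/3 ≈ -1.6667)
F(p) = p²
E(I, Z) = -125/27 (E(I, Z) = (-5/3)³ = -125/27)
m(q) = -125*q²/27
((4 - (-5)*6)*m(4))*19 = ((4 - (-5)*6)*(-125/27*4²))*19 = ((4 - 1*(-30))*(-125/27*16))*19 = ((4 + 30)*(-2000/27))*19 = (34*(-2000/27))*19 = -68000/27*19 = -1292000/27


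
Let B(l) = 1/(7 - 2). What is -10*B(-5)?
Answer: -2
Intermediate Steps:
B(l) = ⅕ (B(l) = 1/5 = ⅕)
-10*B(-5) = -10*⅕ = -2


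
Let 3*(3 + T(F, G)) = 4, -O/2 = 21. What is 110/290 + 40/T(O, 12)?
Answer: -685/29 ≈ -23.621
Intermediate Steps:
O = -42 (O = -2*21 = -42)
T(F, G) = -5/3 (T(F, G) = -3 + (1/3)*4 = -3 + 4/3 = -5/3)
110/290 + 40/T(O, 12) = 110/290 + 40/(-5/3) = 110*(1/290) + 40*(-3/5) = 11/29 - 24 = -685/29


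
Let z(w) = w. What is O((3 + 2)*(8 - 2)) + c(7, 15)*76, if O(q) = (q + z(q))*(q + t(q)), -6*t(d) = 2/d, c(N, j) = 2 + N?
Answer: 7450/3 ≈ 2483.3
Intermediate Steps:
t(d) = -1/(3*d)
O(q) = 2*q*(q - 1/(3*q)) (O(q) = (q + q)*(q - 1/(3*q)) = (2*q)*(q - 1/(3*q)) = 2*q*(q - 1/(3*q)))
O((3 + 2)*(8 - 2)) + c(7, 15)*76 = (-2/3 + 2*((3 + 2)*(8 - 2))**2) + (2 + 7)*76 = (-2/3 + 2*(5*6)**2) + 9*76 = (-2/3 + 2*30**2) + 684 = (-2/3 + 2*900) + 684 = (-2/3 + 1800) + 684 = 5398/3 + 684 = 7450/3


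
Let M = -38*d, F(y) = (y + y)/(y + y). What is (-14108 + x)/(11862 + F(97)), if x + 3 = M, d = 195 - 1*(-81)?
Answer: -24599/11863 ≈ -2.0736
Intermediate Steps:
F(y) = 1 (F(y) = (2*y)/((2*y)) = (2*y)*(1/(2*y)) = 1)
d = 276 (d = 195 + 81 = 276)
M = -10488 (M = -38*276 = -10488)
x = -10491 (x = -3 - 10488 = -10491)
(-14108 + x)/(11862 + F(97)) = (-14108 - 10491)/(11862 + 1) = -24599/11863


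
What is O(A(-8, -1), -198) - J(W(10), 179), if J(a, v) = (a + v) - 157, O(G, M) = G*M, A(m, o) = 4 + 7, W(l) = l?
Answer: -2210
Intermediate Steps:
A(m, o) = 11
J(a, v) = -157 + a + v
O(A(-8, -1), -198) - J(W(10), 179) = 11*(-198) - (-157 + 10 + 179) = -2178 - 1*32 = -2178 - 32 = -2210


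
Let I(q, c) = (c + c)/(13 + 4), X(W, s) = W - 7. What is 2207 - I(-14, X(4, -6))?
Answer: 37525/17 ≈ 2207.4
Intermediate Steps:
X(W, s) = -7 + W
I(q, c) = 2*c/17 (I(q, c) = (2*c)/17 = (2*c)*(1/17) = 2*c/17)
2207 - I(-14, X(4, -6)) = 2207 - 2*(-7 + 4)/17 = 2207 - 2*(-3)/17 = 2207 - 1*(-6/17) = 2207 + 6/17 = 37525/17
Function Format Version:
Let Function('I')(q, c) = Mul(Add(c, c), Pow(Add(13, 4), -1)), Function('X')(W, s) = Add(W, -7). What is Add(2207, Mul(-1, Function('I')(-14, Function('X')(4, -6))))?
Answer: Rational(37525, 17) ≈ 2207.4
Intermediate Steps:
Function('X')(W, s) = Add(-7, W)
Function('I')(q, c) = Mul(Rational(2, 17), c) (Function('I')(q, c) = Mul(Mul(2, c), Pow(17, -1)) = Mul(Mul(2, c), Rational(1, 17)) = Mul(Rational(2, 17), c))
Add(2207, Mul(-1, Function('I')(-14, Function('X')(4, -6)))) = Add(2207, Mul(-1, Mul(Rational(2, 17), Add(-7, 4)))) = Add(2207, Mul(-1, Mul(Rational(2, 17), -3))) = Add(2207, Mul(-1, Rational(-6, 17))) = Add(2207, Rational(6, 17)) = Rational(37525, 17)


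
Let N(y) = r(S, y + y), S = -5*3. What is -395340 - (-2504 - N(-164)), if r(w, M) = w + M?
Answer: -393179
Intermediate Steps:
S = -15
r(w, M) = M + w
N(y) = -15 + 2*y (N(y) = (y + y) - 15 = 2*y - 15 = -15 + 2*y)
-395340 - (-2504 - N(-164)) = -395340 - (-2504 - (-15 + 2*(-164))) = -395340 - (-2504 - (-15 - 328)) = -395340 - (-2504 - 1*(-343)) = -395340 - (-2504 + 343) = -395340 - 1*(-2161) = -395340 + 2161 = -393179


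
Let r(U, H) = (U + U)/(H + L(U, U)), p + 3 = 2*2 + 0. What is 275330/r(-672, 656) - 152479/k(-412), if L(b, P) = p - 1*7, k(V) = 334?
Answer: -7497384347/56112 ≈ -1.3361e+5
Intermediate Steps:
p = 1 (p = -3 + (2*2 + 0) = -3 + (4 + 0) = -3 + 4 = 1)
L(b, P) = -6 (L(b, P) = 1 - 1*7 = 1 - 7 = -6)
r(U, H) = 2*U/(-6 + H) (r(U, H) = (U + U)/(H - 6) = (2*U)/(-6 + H) = 2*U/(-6 + H))
275330/r(-672, 656) - 152479/k(-412) = 275330/((2*(-672)/(-6 + 656))) - 152479/334 = 275330/((2*(-672)/650)) - 152479*1/334 = 275330/((2*(-672)*(1/650))) - 152479/334 = 275330/(-672/325) - 152479/334 = 275330*(-325/672) - 152479/334 = -44741125/336 - 152479/334 = -7497384347/56112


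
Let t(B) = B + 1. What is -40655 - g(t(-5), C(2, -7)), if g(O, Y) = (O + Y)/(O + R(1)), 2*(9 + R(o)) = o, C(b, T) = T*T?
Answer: -203257/5 ≈ -40651.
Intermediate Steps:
C(b, T) = T**2
R(o) = -9 + o/2
t(B) = 1 + B
g(O, Y) = (O + Y)/(-17/2 + O) (g(O, Y) = (O + Y)/(O + (-9 + (1/2)*1)) = (O + Y)/(O + (-9 + 1/2)) = (O + Y)/(O - 17/2) = (O + Y)/(-17/2 + O))
-40655 - g(t(-5), C(2, -7)) = -40655 - 2*((1 - 5) + (-7)**2)/(-17 + 2*(1 - 5)) = -40655 - 2*(-4 + 49)/(-17 + 2*(-4)) = -40655 - 2*45/(-17 - 8) = -40655 - 2*45/(-25) = -40655 - 2*(-1)*45/25 = -40655 - 1*(-18/5) = -40655 + 18/5 = -203257/5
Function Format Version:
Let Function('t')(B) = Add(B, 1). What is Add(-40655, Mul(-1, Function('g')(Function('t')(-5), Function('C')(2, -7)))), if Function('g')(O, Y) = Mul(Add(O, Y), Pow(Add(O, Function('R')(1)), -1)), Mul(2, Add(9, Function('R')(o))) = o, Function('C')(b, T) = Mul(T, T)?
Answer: Rational(-203257, 5) ≈ -40651.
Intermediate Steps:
Function('C')(b, T) = Pow(T, 2)
Function('R')(o) = Add(-9, Mul(Rational(1, 2), o))
Function('t')(B) = Add(1, B)
Function('g')(O, Y) = Mul(Pow(Add(Rational(-17, 2), O), -1), Add(O, Y)) (Function('g')(O, Y) = Mul(Add(O, Y), Pow(Add(O, Add(-9, Mul(Rational(1, 2), 1))), -1)) = Mul(Add(O, Y), Pow(Add(O, Add(-9, Rational(1, 2))), -1)) = Mul(Add(O, Y), Pow(Add(O, Rational(-17, 2)), -1)) = Mul(Add(O, Y), Pow(Add(Rational(-17, 2), O), -1)) = Mul(Pow(Add(Rational(-17, 2), O), -1), Add(O, Y)))
Add(-40655, Mul(-1, Function('g')(Function('t')(-5), Function('C')(2, -7)))) = Add(-40655, Mul(-1, Mul(2, Pow(Add(-17, Mul(2, Add(1, -5))), -1), Add(Add(1, -5), Pow(-7, 2))))) = Add(-40655, Mul(-1, Mul(2, Pow(Add(-17, Mul(2, -4)), -1), Add(-4, 49)))) = Add(-40655, Mul(-1, Mul(2, Pow(Add(-17, -8), -1), 45))) = Add(-40655, Mul(-1, Mul(2, Pow(-25, -1), 45))) = Add(-40655, Mul(-1, Mul(2, Rational(-1, 25), 45))) = Add(-40655, Mul(-1, Rational(-18, 5))) = Add(-40655, Rational(18, 5)) = Rational(-203257, 5)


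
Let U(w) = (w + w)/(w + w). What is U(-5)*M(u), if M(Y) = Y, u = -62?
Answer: -62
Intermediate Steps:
U(w) = 1 (U(w) = (2*w)/((2*w)) = (2*w)*(1/(2*w)) = 1)
U(-5)*M(u) = 1*(-62) = -62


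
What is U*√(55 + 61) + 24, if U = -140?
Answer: 24 - 280*√29 ≈ -1483.8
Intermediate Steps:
U*√(55 + 61) + 24 = -140*√(55 + 61) + 24 = -280*√29 + 24 = 24 - 280*√29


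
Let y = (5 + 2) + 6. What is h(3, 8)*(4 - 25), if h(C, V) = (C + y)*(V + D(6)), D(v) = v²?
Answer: -14784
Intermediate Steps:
y = 13 (y = 7 + 6 = 13)
h(C, V) = (13 + C)*(36 + V) (h(C, V) = (C + 13)*(V + 6²) = (13 + C)*(V + 36) = (13 + C)*(36 + V))
h(3, 8)*(4 - 25) = (468 + 13*8 + 36*3 + 3*8)*(4 - 25) = (468 + 104 + 108 + 24)*(-21) = 704*(-21) = -14784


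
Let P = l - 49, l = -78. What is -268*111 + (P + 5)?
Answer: -29870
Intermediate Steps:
P = -127 (P = -78 - 49 = -127)
-268*111 + (P + 5) = -268*111 + (-127 + 5) = -29748 - 122 = -29870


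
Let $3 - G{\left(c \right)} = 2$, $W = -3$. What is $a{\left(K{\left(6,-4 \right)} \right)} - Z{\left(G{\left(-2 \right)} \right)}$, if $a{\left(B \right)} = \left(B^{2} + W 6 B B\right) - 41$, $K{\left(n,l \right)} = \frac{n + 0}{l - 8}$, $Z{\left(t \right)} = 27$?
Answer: $- \frac{289}{4} \approx -72.25$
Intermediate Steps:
$G{\left(c \right)} = 1$ ($G{\left(c \right)} = 3 - 2 = 1$)
$K{\left(n,l \right)} = \frac{n}{-8 + l}$
$a{\left(B \right)} = -41 - 17 B^{2}$ ($a{\left(B \right)} = \left(B^{2} + \left(-3\right) 6 B B\right) - 41 = \left(B^{2} + - 18 B B\right) - 41 = \left(B^{2} - 18 B^{2}\right) - 41 = - 17 B^{2} - 41 = -41 - 17 B^{2}$)
$a{\left(K{\left(6,-4 \right)} \right)} - Z{\left(G{\left(-2 \right)} \right)} = \left(-41 - 17 \left(\frac{6}{-8 - 4}\right)^{2}\right) - 27 = \left(-41 - 17 \left(\frac{6}{-12}\right)^{2}\right) - 27 = \left(-41 - 17 \left(6 \left(- \frac{1}{12}\right)\right)^{2}\right) - 27 = \left(-41 - 17 \left(- \frac{1}{2}\right)^{2}\right) - 27 = \left(-41 - \frac{17}{4}\right) - 27 = - \frac{181}{4} - 27 = - \frac{289}{4}$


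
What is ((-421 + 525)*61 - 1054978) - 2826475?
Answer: -3875109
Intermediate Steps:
((-421 + 525)*61 - 1054978) - 2826475 = (104*61 - 1054978) - 2826475 = (6344 - 1054978) - 2826475 = -1048634 - 2826475 = -3875109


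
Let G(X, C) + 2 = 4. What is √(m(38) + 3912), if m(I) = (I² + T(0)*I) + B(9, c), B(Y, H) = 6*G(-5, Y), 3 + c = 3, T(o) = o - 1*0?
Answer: 2*√1342 ≈ 73.267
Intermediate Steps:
G(X, C) = 2 (G(X, C) = -2 + 4 = 2)
T(o) = o (T(o) = o + 0 = o)
c = 0 (c = -3 + 3 = 0)
B(Y, H) = 12 (B(Y, H) = 6*2 = 12)
m(I) = 12 + I² (m(I) = (I² + 0*I) + 12 = (I² + 0) + 12 = I² + 12 = 12 + I²)
√(m(38) + 3912) = √((12 + 38²) + 3912) = √((12 + 1444) + 3912) = √(1456 + 3912) = √5368 = 2*√1342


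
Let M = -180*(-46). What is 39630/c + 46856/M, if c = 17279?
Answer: 142220153/17883765 ≈ 7.9525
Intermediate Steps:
M = 8280
39630/c + 46856/M = 39630/17279 + 46856/8280 = 39630*(1/17279) + 46856*(1/8280) = 39630/17279 + 5857/1035 = 142220153/17883765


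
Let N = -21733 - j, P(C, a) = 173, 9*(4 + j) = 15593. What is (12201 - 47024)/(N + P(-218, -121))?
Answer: 313407/209597 ≈ 1.4953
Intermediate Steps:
j = 15557/9 (j = -4 + (1/9)*15593 = -4 + 15593/9 = 15557/9 ≈ 1728.6)
N = -211154/9 (N = -21733 - 1*15557/9 = -21733 - 15557/9 = -211154/9 ≈ -23462.)
(12201 - 47024)/(N + P(-218, -121)) = (12201 - 47024)/(-211154/9 + 173) = -34823/(-209597/9) = -34823*(-9/209597) = 313407/209597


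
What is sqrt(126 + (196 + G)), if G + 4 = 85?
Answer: sqrt(403) ≈ 20.075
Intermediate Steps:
G = 81 (G = -4 + 85 = 81)
sqrt(126 + (196 + G)) = sqrt(126 + (196 + 81)) = sqrt(126 + 277) = sqrt(403)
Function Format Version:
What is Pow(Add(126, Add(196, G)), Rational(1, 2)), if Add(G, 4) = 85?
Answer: Pow(403, Rational(1, 2)) ≈ 20.075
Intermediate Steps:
G = 81 (G = Add(-4, 85) = 81)
Pow(Add(126, Add(196, G)), Rational(1, 2)) = Pow(Add(126, Add(196, 81)), Rational(1, 2)) = Pow(Add(126, 277), Rational(1, 2)) = Pow(403, Rational(1, 2))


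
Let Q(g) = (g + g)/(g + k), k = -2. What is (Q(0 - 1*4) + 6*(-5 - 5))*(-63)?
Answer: 3696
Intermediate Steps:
Q(g) = 2*g/(-2 + g) (Q(g) = (g + g)/(g - 2) = (2*g)/(-2 + g) = 2*g/(-2 + g))
(Q(0 - 1*4) + 6*(-5 - 5))*(-63) = (2*(0 - 1*4)/(-2 + (0 - 1*4)) + 6*(-5 - 5))*(-63) = (2*(0 - 4)/(-2 + (0 - 4)) + 6*(-10))*(-63) = (2*(-4)/(-2 - 4) - 60)*(-63) = (2*(-4)/(-6) - 60)*(-63) = (2*(-4)*(-⅙) - 60)*(-63) = (4/3 - 60)*(-63) = -176/3*(-63) = 3696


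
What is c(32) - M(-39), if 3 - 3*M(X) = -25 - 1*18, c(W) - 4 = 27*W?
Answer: 2558/3 ≈ 852.67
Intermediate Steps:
c(W) = 4 + 27*W
M(X) = 46/3 (M(X) = 1 - (-25 - 1*18)/3 = 1 - (-25 - 18)/3 = 1 - ⅓*(-43) = 1 + 43/3 = 46/3)
c(32) - M(-39) = (4 + 27*32) - 1*46/3 = (4 + 864) - 46/3 = 868 - 46/3 = 2558/3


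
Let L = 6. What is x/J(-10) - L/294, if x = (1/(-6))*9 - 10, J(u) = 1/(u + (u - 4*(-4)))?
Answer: 2253/49 ≈ 45.980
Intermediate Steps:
J(u) = 1/(16 + 2*u) (J(u) = 1/(u + (u + 16)) = 1/(u + (16 + u)) = 1/(16 + 2*u))
x = -23/2 (x = (1*(-⅙))*9 - 10 = -⅙*9 - 10 = -3/2 - 10 = -23/2 ≈ -11.500)
x/J(-10) - L/294 = -23/(2*(1/(2*(8 - 10)))) - 1*6/294 = -23/(2*((½)/(-2))) - 6*1/294 = -23/(2*((½)*(-½))) - 1/49 = -23/(2*(-¼)) - 1/49 = -23/2*(-4) - 1/49 = 46 - 1/49 = 2253/49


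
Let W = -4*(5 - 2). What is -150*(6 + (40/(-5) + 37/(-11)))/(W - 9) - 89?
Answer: -9803/77 ≈ -127.31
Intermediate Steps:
W = -12 (W = -4*3 = -12)
-150*(6 + (40/(-5) + 37/(-11)))/(W - 9) - 89 = -150*(6 + (40/(-5) + 37/(-11)))/(-12 - 9) - 89 = -150*(6 + (40*(-⅕) + 37*(-1/11)))/(-21) - 89 = -150*(6 + (-8 - 37/11))*(-1)/21 - 89 = -150*(6 - 125/11)*(-1)/21 - 89 = -(-8850)*(-1)/(11*21) - 89 = -150*59/231 - 89 = -2950/77 - 89 = -9803/77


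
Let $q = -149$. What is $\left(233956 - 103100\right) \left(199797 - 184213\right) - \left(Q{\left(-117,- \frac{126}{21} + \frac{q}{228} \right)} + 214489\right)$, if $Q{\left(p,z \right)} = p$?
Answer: $2039045532$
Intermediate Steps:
$\left(233956 - 103100\right) \left(199797 - 184213\right) - \left(Q{\left(-117,- \frac{126}{21} + \frac{q}{228} \right)} + 214489\right) = \left(233956 - 103100\right) \left(199797 - 184213\right) - \left(-117 + 214489\right) = 130856 \cdot 15584 - 214372 = 2039259904 - 214372 = 2039045532$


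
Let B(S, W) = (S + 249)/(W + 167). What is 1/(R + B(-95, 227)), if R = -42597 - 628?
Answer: -197/8515248 ≈ -2.3135e-5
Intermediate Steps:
R = -43225
B(S, W) = (249 + S)/(167 + W)
1/(R + B(-95, 227)) = 1/(-43225 + (249 - 95)/(167 + 227)) = 1/(-43225 + 154/394) = 1/(-43225 + (1/394)*154) = 1/(-43225 + 77/197) = 1/(-8515248/197) = -197/8515248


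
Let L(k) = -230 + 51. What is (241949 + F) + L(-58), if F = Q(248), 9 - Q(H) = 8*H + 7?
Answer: 239788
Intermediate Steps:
Q(H) = 2 - 8*H (Q(H) = 9 - (8*H + 7) = 9 - (7 + 8*H) = 9 + (-7 - 8*H) = 2 - 8*H)
F = -1982 (F = 2 - 8*248 = 2 - 1984 = -1982)
L(k) = -179
(241949 + F) + L(-58) = (241949 - 1982) - 179 = 239967 - 179 = 239788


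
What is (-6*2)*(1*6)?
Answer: -72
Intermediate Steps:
(-6*2)*(1*6) = -12*6 = -72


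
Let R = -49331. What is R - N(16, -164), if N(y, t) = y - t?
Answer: -49511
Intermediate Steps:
R - N(16, -164) = -49331 - (16 - 1*(-164)) = -49331 - (16 + 164) = -49331 - 1*180 = -49331 - 180 = -49511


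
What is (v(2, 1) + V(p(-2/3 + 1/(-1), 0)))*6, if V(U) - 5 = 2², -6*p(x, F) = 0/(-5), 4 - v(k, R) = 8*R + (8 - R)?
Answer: -12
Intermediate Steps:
v(k, R) = -4 - 7*R (v(k, R) = 4 - (8*R + (8 - R)) = 4 - (8 + 7*R) = 4 + (-8 - 7*R) = -4 - 7*R)
p(x, F) = 0 (p(x, F) = -0/(-5) = -0*(-1)/5 = -⅙*0 = 0)
V(U) = 9 (V(U) = 5 + 2² = 5 + 4 = 9)
(v(2, 1) + V(p(-2/3 + 1/(-1), 0)))*6 = ((-4 - 7*1) + 9)*6 = ((-4 - 7) + 9)*6 = (-11 + 9)*6 = -2*6 = -12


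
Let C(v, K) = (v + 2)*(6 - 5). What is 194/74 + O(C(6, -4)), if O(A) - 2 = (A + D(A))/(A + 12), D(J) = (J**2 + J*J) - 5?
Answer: 8267/740 ≈ 11.172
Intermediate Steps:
C(v, K) = 2 + v (C(v, K) = (2 + v)*1 = 2 + v)
D(J) = -5 + 2*J**2 (D(J) = (J**2 + J**2) - 5 = 2*J**2 - 5 = -5 + 2*J**2)
O(A) = 2 + (-5 + A + 2*A**2)/(12 + A) (O(A) = 2 + (A + (-5 + 2*A**2))/(A + 12) = 2 + (-5 + A + 2*A**2)/(12 + A))
194/74 + O(C(6, -4)) = 194/74 + (19 + 2*(2 + 6)**2 + 3*(2 + 6))/(12 + (2 + 6)) = 194*(1/74) + (19 + 2*8**2 + 3*8)/(12 + 8) = 97/37 + (19 + 2*64 + 24)/20 = 97/37 + (19 + 128 + 24)/20 = 97/37 + (1/20)*171 = 97/37 + 171/20 = 8267/740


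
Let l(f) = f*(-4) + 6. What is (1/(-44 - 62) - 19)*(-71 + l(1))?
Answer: 139035/106 ≈ 1311.7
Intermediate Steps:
l(f) = 6 - 4*f (l(f) = -4*f + 6 = 6 - 4*f)
(1/(-44 - 62) - 19)*(-71 + l(1)) = (1/(-44 - 62) - 19)*(-71 + (6 - 4*1)) = (1/(-106) - 19)*(-71 + (6 - 4)) = (-1/106 - 19)*(-71 + 2) = -2015/106*(-69) = 139035/106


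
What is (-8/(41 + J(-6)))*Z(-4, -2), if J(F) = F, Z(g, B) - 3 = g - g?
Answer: -24/35 ≈ -0.68571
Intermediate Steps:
Z(g, B) = 3 (Z(g, B) = 3 + (g - g) = 3 + 0 = 3)
(-8/(41 + J(-6)))*Z(-4, -2) = -8/(41 - 6)*3 = -8/35*3 = -24/35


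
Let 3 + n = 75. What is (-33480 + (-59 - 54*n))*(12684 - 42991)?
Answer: 1134300089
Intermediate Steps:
n = 72 (n = -3 + 75 = 72)
(-33480 + (-59 - 54*n))*(12684 - 42991) = (-33480 + (-59 - 54*72))*(12684 - 42991) = (-33480 + (-59 - 3888))*(-30307) = (-33480 - 3947)*(-30307) = -37427*(-30307) = 1134300089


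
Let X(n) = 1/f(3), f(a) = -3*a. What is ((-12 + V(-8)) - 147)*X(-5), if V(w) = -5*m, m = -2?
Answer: 149/9 ≈ 16.556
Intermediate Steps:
V(w) = 10 (V(w) = -5*(-2) = 10)
X(n) = -1/9 (X(n) = 1/(-3*3) = 1/(-9) = -1/9)
((-12 + V(-8)) - 147)*X(-5) = ((-12 + 10) - 147)*(-1/9) = (-2 - 147)*(-1/9) = -149*(-1/9) = 149/9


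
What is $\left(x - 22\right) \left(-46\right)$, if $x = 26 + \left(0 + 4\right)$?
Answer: $-368$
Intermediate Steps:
$x = 30$ ($x = 26 + 4 = 30$)
$\left(x - 22\right) \left(-46\right) = \left(30 - 22\right) \left(-46\right) = 8 \left(-46\right) = -368$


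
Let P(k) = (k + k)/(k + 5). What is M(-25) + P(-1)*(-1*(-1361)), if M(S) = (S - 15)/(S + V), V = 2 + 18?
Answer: -1345/2 ≈ -672.50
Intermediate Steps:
V = 20
M(S) = (-15 + S)/(20 + S) (M(S) = (S - 15)/(S + 20) = (-15 + S)/(20 + S))
P(k) = 2*k/(5 + k) (P(k) = (2*k)/(5 + k) = 2*k/(5 + k))
M(-25) + P(-1)*(-1*(-1361)) = (-15 - 25)/(20 - 25) + (2*(-1)/(5 - 1))*(-1*(-1361)) = -40/(-5) + (2*(-1)/4)*1361 = -1/5*(-40) + (2*(-1)*(1/4))*1361 = 8 - 1/2*1361 = 8 - 1361/2 = -1345/2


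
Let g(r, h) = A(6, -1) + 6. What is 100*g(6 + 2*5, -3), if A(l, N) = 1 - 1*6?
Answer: 100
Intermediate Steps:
A(l, N) = -5 (A(l, N) = 1 - 6 = -5)
g(r, h) = 1 (g(r, h) = -5 + 6 = 1)
100*g(6 + 2*5, -3) = 100*1 = 100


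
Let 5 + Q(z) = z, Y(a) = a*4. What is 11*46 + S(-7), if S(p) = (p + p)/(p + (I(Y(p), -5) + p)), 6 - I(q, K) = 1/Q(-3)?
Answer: 4570/9 ≈ 507.78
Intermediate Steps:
Y(a) = 4*a
Q(z) = -5 + z
I(q, K) = 49/8 (I(q, K) = 6 - 1/(-5 - 3) = 6 - 1/(-8) = 6 - 1*(-⅛) = 6 + ⅛ = 49/8)
S(p) = 2*p/(49/8 + 2*p) (S(p) = (p + p)/(p + (49/8 + p)) = (2*p)/(49/8 + 2*p) = 2*p/(49/8 + 2*p))
11*46 + S(-7) = 11*46 + 16*(-7)/(49 + 16*(-7)) = 506 + 16*(-7)/(49 - 112) = 506 + 16*(-7)/(-63) = 506 + 16*(-7)*(-1/63) = 506 + 16/9 = 4570/9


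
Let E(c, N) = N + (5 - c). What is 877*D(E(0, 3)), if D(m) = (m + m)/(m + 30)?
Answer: 7016/19 ≈ 369.26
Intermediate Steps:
E(c, N) = 5 + N - c
D(m) = 2*m/(30 + m) (D(m) = (2*m)/(30 + m) = 2*m/(30 + m))
877*D(E(0, 3)) = 877*(2*(5 + 3 - 1*0)/(30 + (5 + 3 - 1*0))) = 877*(2*(5 + 3 + 0)/(30 + (5 + 3 + 0))) = 877*(2*8/(30 + 8)) = 877*(2*8/38) = 877*(2*8*(1/38)) = 877*(8/19) = 7016/19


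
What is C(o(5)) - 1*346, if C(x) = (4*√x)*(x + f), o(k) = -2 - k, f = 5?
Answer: -346 - 8*I*√7 ≈ -346.0 - 21.166*I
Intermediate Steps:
C(x) = 4*√x*(5 + x) (C(x) = (4*√x)*(x + 5) = (4*√x)*(5 + x) = 4*√x*(5 + x))
C(o(5)) - 1*346 = 4*√(-2 - 1*5)*(5 + (-2 - 1*5)) - 1*346 = 4*√(-2 - 5)*(5 + (-2 - 5)) - 346 = 4*√(-7)*(5 - 7) - 346 = 4*(I*√7)*(-2) - 346 = -8*I*√7 - 346 = -346 - 8*I*√7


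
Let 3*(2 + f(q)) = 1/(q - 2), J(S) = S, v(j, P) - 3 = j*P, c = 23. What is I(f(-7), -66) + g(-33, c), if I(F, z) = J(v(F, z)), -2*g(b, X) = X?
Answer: 2267/18 ≈ 125.94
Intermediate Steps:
v(j, P) = 3 + P*j (v(j, P) = 3 + j*P = 3 + P*j)
g(b, X) = -X/2
f(q) = -2 + 1/(3*(-2 + q)) (f(q) = -2 + 1/(3*(q - 2)) = -2 + 1/(3*(-2 + q)))
I(F, z) = 3 + F*z (I(F, z) = 3 + z*F = 3 + F*z)
I(f(-7), -66) + g(-33, c) = (3 + ((13 - 6*(-7))/(3*(-2 - 7)))*(-66)) - ½*23 = (3 + ((⅓)*(13 + 42)/(-9))*(-66)) - 23/2 = (3 + ((⅓)*(-⅑)*55)*(-66)) - 23/2 = (3 - 55/27*(-66)) - 23/2 = (3 + 1210/9) - 23/2 = 1237/9 - 23/2 = 2267/18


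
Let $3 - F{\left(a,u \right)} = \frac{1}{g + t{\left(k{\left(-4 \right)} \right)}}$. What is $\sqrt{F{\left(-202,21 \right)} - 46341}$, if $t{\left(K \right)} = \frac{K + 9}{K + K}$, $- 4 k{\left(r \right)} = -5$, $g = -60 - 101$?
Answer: $\frac{2 i \sqrt{28518266382}}{1569} \approx 215.26 i$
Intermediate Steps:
$g = -161$ ($g = -60 - 101 = -161$)
$k{\left(r \right)} = \frac{5}{4}$ ($k{\left(r \right)} = \left(- \frac{1}{4}\right) \left(-5\right) = \frac{5}{4}$)
$t{\left(K \right)} = \frac{9 + K}{2 K}$
$F{\left(a,u \right)} = \frac{4717}{1569}$ ($F{\left(a,u \right)} = 3 - \frac{1}{-161 + \frac{9 + \frac{5}{4}}{2 \cdot \frac{5}{4}}} = 3 - \frac{1}{-161 + \frac{1}{2} \cdot \frac{4}{5} \cdot \frac{41}{4}} = 3 - \frac{1}{-161 + \frac{41}{10}} = 3 - \frac{1}{- \frac{1569}{10}} = 3 - - \frac{10}{1569} = 3 + \frac{10}{1569} = \frac{4717}{1569}$)
$\sqrt{F{\left(-202,21 \right)} - 46341} = \sqrt{\frac{4717}{1569} - 46341} = \sqrt{- \frac{72704312}{1569}} = \frac{2 i \sqrt{28518266382}}{1569}$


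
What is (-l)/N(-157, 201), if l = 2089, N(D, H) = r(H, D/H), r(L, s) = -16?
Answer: 2089/16 ≈ 130.56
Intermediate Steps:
N(D, H) = -16
(-l)/N(-157, 201) = -1*2089/(-16) = -2089*(-1/16) = 2089/16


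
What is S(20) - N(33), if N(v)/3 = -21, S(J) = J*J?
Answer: 463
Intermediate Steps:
S(J) = J**2
N(v) = -63 (N(v) = 3*(-21) = -63)
S(20) - N(33) = 20**2 - 1*(-63) = 400 + 63 = 463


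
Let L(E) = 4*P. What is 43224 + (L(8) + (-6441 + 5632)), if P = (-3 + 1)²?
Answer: 42431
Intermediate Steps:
P = 4 (P = (-2)² = 4)
L(E) = 16 (L(E) = 4*4 = 16)
43224 + (L(8) + (-6441 + 5632)) = 43224 + (16 + (-6441 + 5632)) = 43224 + (16 - 809) = 43224 - 793 = 42431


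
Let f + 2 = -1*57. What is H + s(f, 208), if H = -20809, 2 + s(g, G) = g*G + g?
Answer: -33142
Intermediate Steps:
f = -59 (f = -2 - 1*57 = -2 - 57 = -59)
s(g, G) = -2 + g + G*g (s(g, G) = -2 + (g*G + g) = -2 + (G*g + g) = -2 + (g + G*g) = -2 + g + G*g)
H + s(f, 208) = -20809 + (-2 - 59 + 208*(-59)) = -20809 + (-2 - 59 - 12272) = -20809 - 12333 = -33142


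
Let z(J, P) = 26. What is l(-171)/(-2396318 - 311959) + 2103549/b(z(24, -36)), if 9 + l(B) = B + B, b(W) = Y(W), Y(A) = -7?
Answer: -20868107592/69443 ≈ -3.0051e+5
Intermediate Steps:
b(W) = -7
l(B) = -9 + 2*B (l(B) = -9 + (B + B) = -9 + 2*B)
l(-171)/(-2396318 - 311959) + 2103549/b(z(24, -36)) = (-9 + 2*(-171))/(-2396318 - 311959) + 2103549/(-7) = (-9 - 342)/(-2708277) + 2103549*(-⅐) = -351*(-1/2708277) - 300507 = 9/69443 - 300507 = -20868107592/69443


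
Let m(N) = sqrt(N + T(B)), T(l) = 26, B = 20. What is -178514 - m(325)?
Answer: -178514 - 3*sqrt(39) ≈ -1.7853e+5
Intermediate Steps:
m(N) = sqrt(26 + N) (m(N) = sqrt(N + 26) = sqrt(26 + N))
-178514 - m(325) = -178514 - sqrt(26 + 325) = -178514 - sqrt(351) = -178514 - 3*sqrt(39)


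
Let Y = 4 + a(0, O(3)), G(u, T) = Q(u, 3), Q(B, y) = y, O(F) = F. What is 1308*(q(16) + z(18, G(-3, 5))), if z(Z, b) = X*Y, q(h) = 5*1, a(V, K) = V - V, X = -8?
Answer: -35316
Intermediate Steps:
G(u, T) = 3
a(V, K) = 0
q(h) = 5
Y = 4 (Y = 4 + 0 = 4)
z(Z, b) = -32 (z(Z, b) = -8*4 = -32)
1308*(q(16) + z(18, G(-3, 5))) = 1308*(5 - 32) = 1308*(-27) = -35316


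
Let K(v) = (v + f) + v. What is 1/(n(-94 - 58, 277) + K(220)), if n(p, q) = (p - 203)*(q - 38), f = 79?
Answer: -1/84326 ≈ -1.1859e-5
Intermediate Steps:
n(p, q) = (-203 + p)*(-38 + q)
K(v) = 79 + 2*v (K(v) = (v + 79) + v = (79 + v) + v = 79 + 2*v)
1/(n(-94 - 58, 277) + K(220)) = 1/((7714 - 203*277 - 38*(-94 - 58) + (-94 - 58)*277) + (79 + 2*220)) = 1/((7714 - 56231 - 38*(-152) - 152*277) + (79 + 440)) = 1/((7714 - 56231 + 5776 - 42104) + 519) = 1/(-84845 + 519) = 1/(-84326) = -1/84326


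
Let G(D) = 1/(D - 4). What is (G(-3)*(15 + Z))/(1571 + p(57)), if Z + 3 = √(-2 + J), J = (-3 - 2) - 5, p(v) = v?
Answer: -3/2849 - I*√3/5698 ≈ -0.001053 - 0.00030398*I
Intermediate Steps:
J = -10 (J = -5 - 5 = -10)
G(D) = 1/(-4 + D)
Z = -3 + 2*I*√3 (Z = -3 + √(-2 - 10) = -3 + √(-12) = -3 + 2*I*√3 ≈ -3.0 + 3.4641*I)
(G(-3)*(15 + Z))/(1571 + p(57)) = ((15 + (-3 + 2*I*√3))/(-4 - 3))/(1571 + 57) = ((12 + 2*I*√3)/(-7))/1628 = -(12 + 2*I*√3)/7*(1/1628) = (-12/7 - 2*I*√3/7)*(1/1628) = -3/2849 - I*√3/5698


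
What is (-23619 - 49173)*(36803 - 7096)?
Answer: -2162431944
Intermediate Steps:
(-23619 - 49173)*(36803 - 7096) = -72792*29707 = -2162431944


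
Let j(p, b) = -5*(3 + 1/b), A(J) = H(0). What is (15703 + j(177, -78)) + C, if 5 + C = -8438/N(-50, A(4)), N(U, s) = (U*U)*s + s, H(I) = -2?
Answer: 3059749861/195078 ≈ 15685.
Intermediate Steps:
A(J) = -2
N(U, s) = s + s*U² (N(U, s) = U²*s + s = s*U² + s = s + s*U²)
j(p, b) = -15 - 5/b
C = -8286/2501 (C = -5 - 8438*(-1/(2*(1 + (-50)²))) = -5 - 8438*(-1/(2*(1 + 2500))) = -5 - 8438/((-2*2501)) = -5 - 8438/(-5002) = -5 - 8438*(-1/5002) = -5 + 4219/2501 = -8286/2501 ≈ -3.3131)
(15703 + j(177, -78)) + C = (15703 + (-15 - 5/(-78))) - 8286/2501 = (15703 + (-15 - 5*(-1/78))) - 8286/2501 = (15703 + (-15 + 5/78)) - 8286/2501 = (15703 - 1165/78) - 8286/2501 = 1223669/78 - 8286/2501 = 3059749861/195078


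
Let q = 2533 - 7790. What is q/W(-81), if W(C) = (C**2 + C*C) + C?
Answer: -751/1863 ≈ -0.40311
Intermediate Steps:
W(C) = C + 2*C**2 (W(C) = (C**2 + C**2) + C = 2*C**2 + C = C + 2*C**2)
q = -5257
q/W(-81) = -5257*(-1/(81*(1 + 2*(-81)))) = -5257*(-1/(81*(1 - 162))) = -5257/((-81*(-161))) = -5257/13041 = -5257*1/13041 = -751/1863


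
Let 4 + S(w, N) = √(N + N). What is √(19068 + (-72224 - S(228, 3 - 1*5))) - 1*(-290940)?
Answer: 290940 + √(-53152 - 2*I) ≈ 2.9094e+5 - 230.55*I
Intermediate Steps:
S(w, N) = -4 + √2*√N (S(w, N) = -4 + √(N + N) = -4 + √(2*N) = -4 + √2*√N)
√(19068 + (-72224 - S(228, 3 - 1*5))) - 1*(-290940) = √(19068 + (-72224 - (-4 + √2*√(3 - 1*5)))) - 1*(-290940) = √(19068 + (-72224 - (-4 + √2*√(3 - 5)))) + 290940 = √(19068 + (-72224 - (-4 + √2*√(-2)))) + 290940 = √(19068 + (-72224 - (-4 + √2*(I*√2)))) + 290940 = √(19068 + (-72224 - (-4 + 2*I))) + 290940 = √(19068 + (-72224 + (4 - 2*I))) + 290940 = √(19068 + (-72220 - 2*I)) + 290940 = √(-53152 - 2*I) + 290940 = 290940 + √(-53152 - 2*I)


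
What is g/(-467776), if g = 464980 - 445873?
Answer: -19107/467776 ≈ -0.040846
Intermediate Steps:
g = 19107
g/(-467776) = 19107/(-467776) = 19107*(-1/467776) = -19107/467776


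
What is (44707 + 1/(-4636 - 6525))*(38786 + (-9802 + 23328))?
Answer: 26102371097712/11161 ≈ 2.3387e+9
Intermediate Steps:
(44707 + 1/(-4636 - 6525))*(38786 + (-9802 + 23328)) = (44707 + 1/(-11161))*(38786 + 13526) = (44707 - 1/11161)*52312 = (498974826/11161)*52312 = 26102371097712/11161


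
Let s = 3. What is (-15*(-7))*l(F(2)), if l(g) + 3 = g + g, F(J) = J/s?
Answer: -175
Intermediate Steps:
F(J) = J/3
l(g) = -3 + 2*g (l(g) = -3 + (g + g) = -3 + 2*g)
(-15*(-7))*l(F(2)) = (-15*(-7))*(-3 + 2*((⅓)*2)) = 105*(-3 + 2*(⅔)) = 105*(-3 + 4/3) = 105*(-5/3) = -175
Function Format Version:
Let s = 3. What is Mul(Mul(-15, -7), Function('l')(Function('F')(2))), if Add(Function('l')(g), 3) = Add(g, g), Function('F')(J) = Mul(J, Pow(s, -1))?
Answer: -175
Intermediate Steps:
Function('F')(J) = Mul(Rational(1, 3), J) (Function('F')(J) = Mul(J, Pow(3, -1)) = Mul(J, Rational(1, 3)) = Mul(Rational(1, 3), J))
Function('l')(g) = Add(-3, Mul(2, g)) (Function('l')(g) = Add(-3, Add(g, g)) = Add(-3, Mul(2, g)))
Mul(Mul(-15, -7), Function('l')(Function('F')(2))) = Mul(Mul(-15, -7), Add(-3, Mul(2, Mul(Rational(1, 3), 2)))) = Mul(105, Add(-3, Mul(2, Rational(2, 3)))) = Mul(105, Add(-3, Rational(4, 3))) = Mul(105, Rational(-5, 3)) = -175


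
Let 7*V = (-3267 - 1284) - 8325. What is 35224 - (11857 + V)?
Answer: 176445/7 ≈ 25206.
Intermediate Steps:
V = -12876/7 (V = ((-3267 - 1284) - 8325)/7 = (-4551 - 8325)/7 = (1/7)*(-12876) = -12876/7 ≈ -1839.4)
35224 - (11857 + V) = 35224 - (11857 - 12876/7) = 35224 - 1*70123/7 = 35224 - 70123/7 = 176445/7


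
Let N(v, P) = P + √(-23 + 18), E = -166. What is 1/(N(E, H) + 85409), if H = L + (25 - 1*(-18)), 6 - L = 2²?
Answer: 85454/7302386121 - I*√5/7302386121 ≈ 1.1702e-5 - 3.0621e-10*I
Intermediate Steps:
L = 2 (L = 6 - 1*2² = 6 - 1*4 = 6 - 4 = 2)
H = 45 (H = 2 + (25 - 1*(-18)) = 2 + (25 + 18) = 2 + 43 = 45)
N(v, P) = P + I*√5 (N(v, P) = P + √(-5) = P + I*√5)
1/(N(E, H) + 85409) = 1/((45 + I*√5) + 85409) = 1/(85454 + I*√5)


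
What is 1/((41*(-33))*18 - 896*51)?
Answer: -1/70050 ≈ -1.4276e-5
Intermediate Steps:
1/((41*(-33))*18 - 896*51) = 1/(-1353*18 - 45696) = 1/(-24354 - 45696) = 1/(-70050) = -1/70050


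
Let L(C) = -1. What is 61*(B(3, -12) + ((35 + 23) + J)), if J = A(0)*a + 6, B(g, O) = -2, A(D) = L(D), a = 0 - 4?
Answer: 4026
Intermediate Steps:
a = -4
A(D) = -1
J = 10 (J = -1*(-4) + 6 = 4 + 6 = 10)
61*(B(3, -12) + ((35 + 23) + J)) = 61*(-2 + ((35 + 23) + 10)) = 61*(-2 + (58 + 10)) = 61*(-2 + 68) = 61*66 = 4026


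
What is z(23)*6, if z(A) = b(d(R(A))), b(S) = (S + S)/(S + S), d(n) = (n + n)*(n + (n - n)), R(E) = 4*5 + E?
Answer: 6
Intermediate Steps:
R(E) = 20 + E
d(n) = 2*n² (d(n) = (2*n)*(n + 0) = (2*n)*n = 2*n²)
b(S) = 1 (b(S) = (2*S)/((2*S)) = (2*S)*(1/(2*S)) = 1)
z(A) = 1
z(23)*6 = 1*6 = 6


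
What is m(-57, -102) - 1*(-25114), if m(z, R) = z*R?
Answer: 30928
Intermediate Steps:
m(z, R) = R*z
m(-57, -102) - 1*(-25114) = -102*(-57) - 1*(-25114) = 5814 + 25114 = 30928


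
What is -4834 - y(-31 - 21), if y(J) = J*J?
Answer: -7538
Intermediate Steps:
y(J) = J²
-4834 - y(-31 - 21) = -4834 - (-31 - 21)² = -4834 - 1*(-52)² = -4834 - 1*2704 = -4834 - 2704 = -7538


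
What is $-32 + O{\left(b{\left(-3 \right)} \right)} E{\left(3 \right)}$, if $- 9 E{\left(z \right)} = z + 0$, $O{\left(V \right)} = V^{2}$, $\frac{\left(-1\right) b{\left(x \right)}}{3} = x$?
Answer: $-59$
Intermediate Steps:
$b{\left(x \right)} = - 3 x$
$E{\left(z \right)} = - \frac{z}{9}$ ($E{\left(z \right)} = - \frac{z + 0}{9} = - \frac{z}{9}$)
$-32 + O{\left(b{\left(-3 \right)} \right)} E{\left(3 \right)} = -32 + \left(\left(-3\right) \left(-3\right)\right)^{2} \left(\left(- \frac{1}{9}\right) 3\right) = -32 + 9^{2} \left(- \frac{1}{3}\right) = -32 + 81 \left(- \frac{1}{3}\right) = -32 - 27 = -59$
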